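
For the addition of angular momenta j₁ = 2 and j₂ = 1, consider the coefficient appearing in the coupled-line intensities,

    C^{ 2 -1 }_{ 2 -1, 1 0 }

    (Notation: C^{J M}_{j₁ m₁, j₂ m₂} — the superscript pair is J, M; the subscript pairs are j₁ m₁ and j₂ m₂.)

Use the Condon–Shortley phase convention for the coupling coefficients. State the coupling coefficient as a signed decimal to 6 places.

-0.408248

j₁+j₂−J=1  J+j₁−j₂=3  J−j₁+j₂=1  j₁+j₂+J+1=6
(j₁±m₁, j₂±m₂, J±M) = (1,3,1,1,1,3)
P² = 3/2
sum k=0..1:
  [0] +1/6 = 1/6
  [1] −1/2 = -1/2
S = -1/3
C² = P²·S² = 1/6 ; C = -0.408248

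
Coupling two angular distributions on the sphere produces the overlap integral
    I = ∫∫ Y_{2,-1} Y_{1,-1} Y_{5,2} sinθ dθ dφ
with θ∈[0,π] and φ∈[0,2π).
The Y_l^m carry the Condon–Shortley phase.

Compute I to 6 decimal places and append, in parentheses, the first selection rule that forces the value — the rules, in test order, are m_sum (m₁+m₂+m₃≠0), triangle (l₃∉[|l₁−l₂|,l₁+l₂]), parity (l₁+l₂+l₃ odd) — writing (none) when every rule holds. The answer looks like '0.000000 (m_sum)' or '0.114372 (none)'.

triangle: need 1≤l₃≤3, have 5; I=0

0.000000 (triangle)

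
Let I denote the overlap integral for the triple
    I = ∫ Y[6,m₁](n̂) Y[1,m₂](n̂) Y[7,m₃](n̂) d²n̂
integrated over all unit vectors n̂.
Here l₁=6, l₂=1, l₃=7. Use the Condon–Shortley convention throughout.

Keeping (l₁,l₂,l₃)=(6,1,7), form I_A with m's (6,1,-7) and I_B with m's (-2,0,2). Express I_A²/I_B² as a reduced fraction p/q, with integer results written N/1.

l's match ⇒ only the (l;m) 3-j factors differ between A and B.
A: triangle coeff Δ(6,1,7) = 1/1365; Σ_t [0,0]: t=0:+1/958003200 = 1/958003200; (3j)²=1/15 [(6 1 7; 6 1 -7)], sign=+1
B: triangle coeff Δ(6,1,7) = 1/1365; Σ_t [0,0]: t=0:+1/967680 = 1/967680; (3j)²=3/91 [(6 1 7; -2 0 2)], sign=-1
I_A²/I_B² = (1/15)/(3/91) = 91/45

91/45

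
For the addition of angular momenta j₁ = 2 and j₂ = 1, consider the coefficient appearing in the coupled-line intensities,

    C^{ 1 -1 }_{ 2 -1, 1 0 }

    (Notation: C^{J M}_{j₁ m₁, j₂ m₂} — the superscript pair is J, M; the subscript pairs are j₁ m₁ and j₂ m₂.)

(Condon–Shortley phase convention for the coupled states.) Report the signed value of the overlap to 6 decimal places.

triangle: 2!·2!·0!/5! = 4/120
(j±m)!: 1!·3!·1!·1!·0!·2! = 12
prefactor² = (2J+1)·Δ·N² = 6/5
  k=1: −1/(1!·1!·2!·0!·0!·0!) = -1/2
Σ = -1/2  ⇒  CG² = 6/5·(-1/2)² = 3/10
CG = −√(3/10) = -0.547723

-0.547723  (= −√(3/10))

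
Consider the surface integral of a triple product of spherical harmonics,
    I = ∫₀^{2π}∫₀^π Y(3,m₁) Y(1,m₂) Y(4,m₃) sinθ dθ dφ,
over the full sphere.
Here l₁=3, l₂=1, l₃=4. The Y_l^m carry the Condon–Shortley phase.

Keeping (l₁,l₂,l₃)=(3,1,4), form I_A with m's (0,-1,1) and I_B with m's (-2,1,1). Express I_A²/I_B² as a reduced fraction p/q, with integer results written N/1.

10/3

Shared (l₁,l₂,l₃)=(3,1,4): N and (l;000)² cancel in I_A²/I_B².
A: Δ = 0!·6!·2!/9! = 1/252; Racah Σ t=0..0: t=0:+1/72 = 1/72; ⇒ 3j(3 1 4; 0 -1 1)² = 5/126, sgn -1
B: Δ = 0!·6!·2!/9! = 1/252; Racah Σ t=0..0: t=0:+1/240 = 1/240; ⇒ 3j(3 1 4; -2 1 1)² = 1/84, sgn -1
I_A²/I_B² = (5/126)/(1/84) = 10/3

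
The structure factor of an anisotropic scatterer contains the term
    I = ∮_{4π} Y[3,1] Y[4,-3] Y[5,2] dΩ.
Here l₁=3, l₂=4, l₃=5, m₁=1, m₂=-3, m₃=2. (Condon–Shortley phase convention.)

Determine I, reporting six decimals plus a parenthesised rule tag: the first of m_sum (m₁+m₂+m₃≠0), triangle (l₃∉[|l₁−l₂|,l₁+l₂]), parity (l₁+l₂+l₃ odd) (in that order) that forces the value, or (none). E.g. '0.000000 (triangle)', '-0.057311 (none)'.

Checks pass: Σm=0; 12 even; l₃=5∈[1,7].
(2·3+1)(2·4+1)(2·5+1) = 693
Δ: 2! 4! 6! / 13! → 1/180180
sum: t=0:+1/576 t=1:−1/144 t=2:+1/576 = -1/288
3j²(3 4 5; 0 0 0) = Δ·Π!·Σ² = 20/1001  (sign +1)
sum: t=0:+1/960 t=1:−1/4320 = 7/8640
3j²(3 4 5; 1 -3 2) = Δ·Π!·Σ² = 343/12870  (sign -1)
combine: 4πI² = 693·20/1001·343/12870 = 686/1859
take √, sign -1: I = -0.17136315
No selection rule forces the value: the integral is nonzero (none).

-0.171363 (none)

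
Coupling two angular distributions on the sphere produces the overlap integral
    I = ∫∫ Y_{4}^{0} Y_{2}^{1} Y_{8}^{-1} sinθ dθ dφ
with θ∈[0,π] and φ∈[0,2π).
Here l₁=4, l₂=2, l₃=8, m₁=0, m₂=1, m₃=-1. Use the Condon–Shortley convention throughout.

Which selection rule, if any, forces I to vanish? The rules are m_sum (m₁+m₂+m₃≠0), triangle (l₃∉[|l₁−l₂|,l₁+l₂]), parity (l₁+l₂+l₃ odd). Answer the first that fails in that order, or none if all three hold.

azimuthal sum: 0 + 1 − 1 = 0  ✓
l₃ must lie in [2,6]; have l₃=8  ✗
L = 4 + 2 + 8 = 14 (even)

triangle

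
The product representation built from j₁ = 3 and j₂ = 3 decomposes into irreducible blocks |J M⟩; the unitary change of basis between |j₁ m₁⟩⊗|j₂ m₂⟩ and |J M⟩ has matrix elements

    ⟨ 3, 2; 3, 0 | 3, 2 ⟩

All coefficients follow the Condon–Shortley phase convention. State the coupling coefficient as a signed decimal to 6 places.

-0.408248  (= −√(1/6))

√[7·3!3!3!/10! · 5!1!3!3!5!1!] = √(216)
  +(−1)^0/∏(0,3,1,3,2,0)! = 1/72  (running 1/72)
  +(−1)^1/∏(1,2,0,2,3,1)! = -1/24  (running -1/36)
⟨..|..⟩ = √(216)·(-1/36) = -0.408248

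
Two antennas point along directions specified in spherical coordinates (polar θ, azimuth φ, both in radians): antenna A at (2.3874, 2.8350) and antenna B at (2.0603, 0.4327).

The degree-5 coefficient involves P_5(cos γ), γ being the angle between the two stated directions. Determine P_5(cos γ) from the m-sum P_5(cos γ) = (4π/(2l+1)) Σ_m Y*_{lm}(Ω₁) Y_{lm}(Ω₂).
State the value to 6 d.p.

-0.185023

Summing Y*_{l m}(θ₁,φ₁)·Y_{l m}(θ₂,φ₂) over m ∈ [−5, 5]; prefactor 4π/(2·5+1) = 1.142397:
  term(m=-5) = +0.014755-0.009145i   from Y*(Ω₁)=-0.002642+0.069797i, Y(Ω₂)=-0.138830-0.206139i
  term(m=-4) = -0.096770-0.018052i   from Y*(Ω₁)=-0.079386+0.221300i, Y(Ω₂)=+0.066708+0.413351i
  term(m=-3) = +0.059572+0.078839i   from Y*(Ω₁)=-0.254417+0.333963i, Y(Ω₂)=+0.063391-0.226670i
  term(m=-2) = -0.006616+0.071542i   from Y*(Ω₁)=-0.281096+0.197799i, Y(Ω₂)=+0.135522-0.159147i
  term(m=-1) = -0.025029+0.022821i   from Y*(Ω₁)=+0.106894-0.033840i, Y(Ω₂)=-0.274248+0.126673i
  term(m=+0) = -0.053783+0.000000i   from Y*(Ω₁)=+0.375639-0.000000i, Y(Ω₂)=-0.143177+0.000000i
  term(m=+1) = -0.025029-0.022821i   from Y*(Ω₁)=-0.106894-0.033840i, Y(Ω₂)=+0.274248+0.126673i
  term(m=+2) = -0.006616-0.071542i   from Y*(Ω₁)=-0.281096-0.197799i, Y(Ω₂)=+0.135522+0.159147i
  term(m=+3) = +0.059572-0.078839i   from Y*(Ω₁)=+0.254417+0.333963i, Y(Ω₂)=-0.063391-0.226670i
  term(m=+4) = -0.096770+0.018052i   from Y*(Ω₁)=-0.079386-0.221300i, Y(Ω₂)=+0.066708-0.413351i
  term(m=+5) = +0.014755+0.009145i   from Y*(Ω₁)=+0.002642+0.069797i, Y(Ω₂)=+0.138830-0.206139i
Accumulated sum -0.161960+0.000000i; after 4π/(2l+1) scaling, -0.185023+0.000000i ⇒ P_5 = -0.185023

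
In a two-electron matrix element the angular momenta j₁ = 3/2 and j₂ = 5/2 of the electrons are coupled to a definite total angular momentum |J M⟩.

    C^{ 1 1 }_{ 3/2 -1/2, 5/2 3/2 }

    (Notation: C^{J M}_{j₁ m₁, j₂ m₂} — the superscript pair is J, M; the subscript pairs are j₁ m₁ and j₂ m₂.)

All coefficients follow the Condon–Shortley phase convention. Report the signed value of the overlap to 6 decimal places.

+0.547723

√[3·3!0!2!/6! · 1!2!4!1!2!0!] = √(24/5)
  +(−1)^2/∏(2,1,0,2,0,0)! = 1/4  (running 1/4)
⟨..|..⟩ = √(24/5)·(1/4) = +0.547723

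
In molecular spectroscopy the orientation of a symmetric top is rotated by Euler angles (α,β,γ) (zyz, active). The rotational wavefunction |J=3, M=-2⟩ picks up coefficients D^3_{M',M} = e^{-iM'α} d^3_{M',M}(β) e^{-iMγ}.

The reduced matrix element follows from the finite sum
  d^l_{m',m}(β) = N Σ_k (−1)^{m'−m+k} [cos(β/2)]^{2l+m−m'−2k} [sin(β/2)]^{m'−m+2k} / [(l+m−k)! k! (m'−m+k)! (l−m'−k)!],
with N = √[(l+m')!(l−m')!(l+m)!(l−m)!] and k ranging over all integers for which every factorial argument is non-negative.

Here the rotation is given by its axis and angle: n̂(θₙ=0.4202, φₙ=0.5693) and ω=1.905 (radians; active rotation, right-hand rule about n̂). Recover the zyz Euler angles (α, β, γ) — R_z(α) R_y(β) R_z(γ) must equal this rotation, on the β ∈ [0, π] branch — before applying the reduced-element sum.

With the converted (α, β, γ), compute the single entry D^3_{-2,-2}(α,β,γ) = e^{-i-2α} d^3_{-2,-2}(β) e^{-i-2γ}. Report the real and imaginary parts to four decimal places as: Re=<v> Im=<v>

Axis–angle → zyz. n̂ = (sinθₙcosφₙ, sinθₙsinφₙ, cosθₙ) = (+0.343602, +0.219899, +0.913007), ω = 1.9050.
R = I cosω + sinω [n̂]ₓ + (1−cosω) n̂n̂ᵀ gives
  R = [-0.171229, -0.762151, +0.624345; +0.962834, -0.263800, -0.057966; +0.208881, +0.591216, +0.778995]
β = atan2(√(R₁₃²+R₂₃²), R₃₃) = 0.677735; α = atan2(R₂₃, R₁₃) mod 2π = 6.190608; γ = atan2(R₃₂, −R₃₁) mod 2π = 1.910415
D^3_{-2,-2}(6.1906,0.6777,1.9104) = e^{-i·-2·6.1906}·d^3_{-2,-2}(0.6777)·e^{-i·-2·1.9104}. Compute d first:
c=cos(0.677735/2)=0.943132, s=sin(0.677735/2)=0.332419; N=√[1·120·1·120]=120.000000
The bounds max(0,m−m')=0 and min(l+m,l−m')=1 give 2 terms
  k=0: (−1)^0·120.0000/(120)·0.9431^6·0.3324^0 = +0.703775
  k=1: (−1)^1·120.0000/(24)·0.9431^4·0.3324^2 = -0.437152
d^3_{-2,-2}(0.6777) = +0.703775 -0.437152 = +0.266624
D = (+0.982908-0.184099i)·(+0.266624)·(-0.778052-0.628200i) = -0.234737-0.126439i

Re=-0.2347 Im=-0.1264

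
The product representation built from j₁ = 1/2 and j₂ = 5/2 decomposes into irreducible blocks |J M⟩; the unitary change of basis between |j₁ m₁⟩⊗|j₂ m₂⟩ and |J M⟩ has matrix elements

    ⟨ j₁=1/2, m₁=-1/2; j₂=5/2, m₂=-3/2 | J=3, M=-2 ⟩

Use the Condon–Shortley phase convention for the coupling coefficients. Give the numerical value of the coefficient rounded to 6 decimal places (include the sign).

+0.912871  (= +√(5/6))

j₁+j₂−J=0  J+j₁−j₂=1  J−j₁+j₂=5  j₁+j₂+J+1=7
(j₁±m₁, j₂±m₂, J±M) = (0,1,1,4,1,5)
P² = 480
sum k=0..0:
  [0] +1/24 = 1/24
S = 1/24
C² = P²·S² = 5/6 ; C = +0.912871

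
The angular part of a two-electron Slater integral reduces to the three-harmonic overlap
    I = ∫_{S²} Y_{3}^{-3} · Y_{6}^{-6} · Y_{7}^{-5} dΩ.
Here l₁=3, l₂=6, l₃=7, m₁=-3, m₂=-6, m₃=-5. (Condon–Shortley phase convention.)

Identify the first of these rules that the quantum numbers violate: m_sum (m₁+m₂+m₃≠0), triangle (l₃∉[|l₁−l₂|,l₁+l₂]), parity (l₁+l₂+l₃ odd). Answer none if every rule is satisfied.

m_sum

azimuthal sum: -3 − 6 − 5 = -14  ✗
3 ≤ 7 ≤ 9 (triangle on l)
L = 3 + 6 + 7 = 16 (even)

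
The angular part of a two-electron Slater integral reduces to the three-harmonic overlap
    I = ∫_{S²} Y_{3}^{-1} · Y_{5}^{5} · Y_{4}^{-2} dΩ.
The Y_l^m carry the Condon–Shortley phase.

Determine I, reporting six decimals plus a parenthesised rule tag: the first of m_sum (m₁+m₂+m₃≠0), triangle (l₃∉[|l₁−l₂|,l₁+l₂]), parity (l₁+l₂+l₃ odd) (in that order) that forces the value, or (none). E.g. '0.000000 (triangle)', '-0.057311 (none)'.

0.000000 (m_sum)

Σmᵢ = 2 ≠ 0, so the φ-integral vanishes; I = 0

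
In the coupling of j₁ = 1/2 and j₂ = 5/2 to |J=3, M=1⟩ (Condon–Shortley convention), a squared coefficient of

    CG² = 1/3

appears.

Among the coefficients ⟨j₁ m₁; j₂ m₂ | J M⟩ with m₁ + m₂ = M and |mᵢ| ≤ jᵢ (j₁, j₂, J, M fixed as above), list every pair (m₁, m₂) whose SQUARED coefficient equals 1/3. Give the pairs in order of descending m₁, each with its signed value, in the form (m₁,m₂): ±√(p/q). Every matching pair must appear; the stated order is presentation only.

(-1/2,3/2): +√(1/3)

Admissible pairs with m₁+m₂ = M = 1: (-1/2,3/2), (1/2,1/2)
  (m₁,m₂)=(1/2,1/2): CG² = 2/3, CG = +√(2/3)
  (m₁,m₂)=(-1/2,3/2): CG² = 1/3, CG = +√(1/3)   ← matches the target
Pairs with CG² = 1/3: (-1/2,3/2): +√(1/3)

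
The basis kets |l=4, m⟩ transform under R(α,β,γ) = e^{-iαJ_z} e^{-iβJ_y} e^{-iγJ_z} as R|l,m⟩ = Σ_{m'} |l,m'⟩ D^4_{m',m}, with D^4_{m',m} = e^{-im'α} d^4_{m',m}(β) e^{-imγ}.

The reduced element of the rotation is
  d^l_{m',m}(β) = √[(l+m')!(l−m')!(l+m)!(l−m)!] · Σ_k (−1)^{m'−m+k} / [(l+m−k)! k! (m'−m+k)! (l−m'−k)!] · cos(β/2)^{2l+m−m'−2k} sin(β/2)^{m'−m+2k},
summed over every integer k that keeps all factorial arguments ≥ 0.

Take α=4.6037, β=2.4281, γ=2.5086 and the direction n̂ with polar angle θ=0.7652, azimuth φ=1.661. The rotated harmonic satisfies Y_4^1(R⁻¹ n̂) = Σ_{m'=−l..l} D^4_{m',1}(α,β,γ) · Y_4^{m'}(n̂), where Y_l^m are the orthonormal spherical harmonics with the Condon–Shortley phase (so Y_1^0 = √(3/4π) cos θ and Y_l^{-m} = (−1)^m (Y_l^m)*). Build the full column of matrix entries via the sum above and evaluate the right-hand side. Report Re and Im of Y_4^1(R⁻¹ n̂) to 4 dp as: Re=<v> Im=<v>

Re=-0.2064 Im=0.1551

Need the full column D^4_{m',1} for m'=−4..4 at α=4.6037, β=2.4281, γ=2.5086.
cos(β/2)=0.349227, sin(β/2)=0.937038
d^4_{-4,1}: single k=5 term ⇒ +0.230253;  D = -0.225743-0.045346i
d^4_{-3,1}: k∈[4..5] ⇒ +0.151698 -0.655285 = -0.503586;  D = -0.152148+0.480052i
d^4_{-2,1}: k∈[3..5] ⇒ +0.060440 -0.652705 +0.939821 = +0.347556;  D = +0.317968+0.140327i
d^4_{-1,1}: k∈[2..5] ⇒ +0.015928 -0.344019 +1.238371 -0.594371 = +0.315909;  D = -0.158147+0.273474i
d^4_{0,1}: k∈[1..4] ⇒ +0.002655 -0.114678 +0.825614 -0.990658 = -0.277067;  D = +0.223388+0.163902i
d^4_{1,1}: k∈[0..3] ⇒ +0.000221 -0.023892 +0.344019 -0.825581 = -0.505233;  D = -0.341299+0.372525i
d^4_{2,1}: k∈[0..2] ⇒ -0.002519 +0.090661 -0.435137 = -0.346995;  D = -0.228914-0.260775i
d^4_{3,1}: k∈[0..1] ⇒ +0.012643 -0.151698 = -0.139056;  D = +0.113838-0.079858i
d^4_{4,1}: single k=0 term ⇒ -0.031982;  D = +0.015418+0.028020i
Y_4^{m'}(θ=0.7652,φ=1.661) and Σ D·Y over m':
  (-0.2257-0.0453i)·(+0.0953-0.0360i)  (-0.1521+0.4801i)·(+0.0802+0.2891i)  (+0.3180+0.1403i)·(-0.4171+0.0761i)  (-0.1581+0.2735i)·(-0.0137-0.1510i)  (+0.2234+0.1639i)·(-0.3316+0.0000i)  (-0.3413+0.3725i)·(+0.0137-0.1510i)  (-0.2289-0.2608i)·(-0.4171-0.0761i)  (+0.1138-0.0799i)·(-0.0802+0.2891i)  (+0.0154+0.0280i)·(+0.0953+0.0360i)
Y_4^1(R⁻¹ n̂) = -0.206432+0.155092i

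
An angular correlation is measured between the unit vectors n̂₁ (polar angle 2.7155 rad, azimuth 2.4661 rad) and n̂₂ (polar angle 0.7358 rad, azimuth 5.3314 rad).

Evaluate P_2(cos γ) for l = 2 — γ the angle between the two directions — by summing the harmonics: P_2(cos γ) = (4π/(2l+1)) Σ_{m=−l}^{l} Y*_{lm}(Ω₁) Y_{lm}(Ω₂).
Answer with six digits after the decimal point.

Expand P_2 via completeness: Σ_{m} conj(Y_{2,m}) at Ω₁ times Y_{2,m} at Ω₂ —
  [-2]  conj(Y_{2,-2})(Ω₁) = +0.014388-0.064400i ; Y_{2,-2}(Ω₂) = -0.056843+0.164464i ; Δ = +0.009774+0.006027i
  [-1]  conj(Y_{2,-1})(Ω₁) = +0.226906-0.181805i ; Y_{2,-1}(Ω₂) = +0.223026+0.313056i ; Δ = +0.107521+0.030487i
  [+0]  conj(Y_{2,0})(Ω₁) = +0.469148-0.000000i ; Y_{2,0}(Ω₂) = +0.204547+0.000000i ; Δ = +0.095963+0.000000i
  [+1]  conj(Y_{2,1})(Ω₁) = -0.226906-0.181805i ; Y_{2,1}(Ω₂) = -0.223026+0.313056i ; Δ = +0.107521-0.030487i
  [+2]  conj(Y_{2,2})(Ω₁) = +0.014388+0.064400i ; Y_{2,2}(Ω₂) = -0.056843-0.164464i ; Δ = +0.009774-0.006027i
Σ over m = +0.330552-0.000000i; ×(4π/5) → +0.830768-0.000000i. Real part: 0.830768

0.830768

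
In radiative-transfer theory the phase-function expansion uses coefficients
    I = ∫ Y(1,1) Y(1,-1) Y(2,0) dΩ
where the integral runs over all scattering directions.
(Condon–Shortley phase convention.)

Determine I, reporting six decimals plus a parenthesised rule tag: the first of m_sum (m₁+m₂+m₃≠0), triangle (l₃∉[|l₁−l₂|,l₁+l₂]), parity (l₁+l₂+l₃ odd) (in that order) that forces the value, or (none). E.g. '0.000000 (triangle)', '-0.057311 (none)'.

m-sum 0 ✓  L=4 even ✓  0≤2≤2 ✓
Π(2lᵢ+1) = 3×3×5 = 45
triangle coeff Δ(1,1,2) = 1/30
Σ_t [0,0]: t=0:+1/1 = 1/1
(3j)²=2/15 [(1 1 2; 0 0 0)], sign=+1
Σ_t [0,0]: t=0:+1/4 = 1/4
(3j)²=1/30 [(1 1 2; 1 -1 0)], sign=+1
⇒ 4πI² = 1/5
I = (+1)√(1/5/(4π)) = 0.12615663
No selection rule forces the value: the integral is nonzero (none).

0.126157 (none)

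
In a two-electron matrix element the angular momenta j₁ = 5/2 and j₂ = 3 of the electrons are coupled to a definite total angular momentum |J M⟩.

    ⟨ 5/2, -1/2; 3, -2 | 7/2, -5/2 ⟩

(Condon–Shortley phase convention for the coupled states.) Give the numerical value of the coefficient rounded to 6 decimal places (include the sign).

−√(2/63) ≈ -0.178174

j₁+j₂−J=2  J+j₁−j₂=3  J−j₁+j₂=4  j₁+j₂+J+1=10
(j₁±m₁, j₂±m₂, J±M) = (2,3,1,5,1,6)
P² = 4608/7
sum k=0..1:
  [0] +1/72 = 1/72
  [1] −1/48 = -1/48
S = -1/144
C² = P²·S² = 2/63 ; C = -0.178174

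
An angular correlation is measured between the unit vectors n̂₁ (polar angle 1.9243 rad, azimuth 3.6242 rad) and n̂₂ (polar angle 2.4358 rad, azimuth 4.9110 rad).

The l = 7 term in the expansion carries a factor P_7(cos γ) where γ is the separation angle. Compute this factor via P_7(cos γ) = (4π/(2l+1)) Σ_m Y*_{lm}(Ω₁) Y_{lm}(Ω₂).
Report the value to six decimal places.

0.070840

Expand P_7 via completeness: Σ_{m} conj(Y_{7,m}) at Ω₁ times Y_{7,m} at Ω₂ —
  m=-7: (+0.310945+0.074993i) × (-0.023763-0.004337i) = -0.007064-0.003131i  (running Σ = -0.007064-0.003131i)
  m=-6: (+0.428337-0.107526i) × (+0.039251-0.098521i) = +0.006219-0.046421i  (running Σ = -0.000845-0.049551i)
  m=-5: (+0.111026-0.099071i) × (+0.230476+0.150258i) = +0.040475-0.006151i  (running Σ = +0.039630-0.055702i)
  m=-4: (-0.099877+0.265642i) × (-0.313854+0.319584i) = -0.053548-0.115292i  (running Σ = -0.013918-0.170994i)
  m=-3: (+0.032003+0.258925i) × (-0.216071-0.318672i) = +0.075597-0.066145i  (running Σ = +0.061680-0.237139i)
  m=-2: (-0.105046-0.151721i) × (-0.033982+0.014256i) = +0.005733+0.003658i  (running Σ = +0.067412-0.233481i)
  m=-1: (-0.255207-0.133710i) × (-0.077743-0.386275i) = -0.031808+0.108975i  (running Σ = +0.035604-0.124506i)
  m=0: (+0.152797-0.000000i) × (+0.087377+0.000000i) = +0.013351+0.000000i  (running Σ = +0.048955-0.124506i)
  m=1: (+0.255207-0.133710i) × (+0.077743-0.386275i) = -0.031808-0.108975i  (running Σ = +0.017147-0.233481i)
  m=2: (-0.105046+0.151721i) × (-0.033982-0.014256i) = +0.005733-0.003658i  (running Σ = +0.022879-0.237139i)
  m=3: (-0.032003+0.258925i) × (+0.216071-0.318672i) = +0.075597+0.066145i  (running Σ = +0.098477-0.170994i)
  m=4: (-0.099877-0.265642i) × (-0.313854-0.319584i) = -0.053548+0.115292i  (running Σ = +0.044929-0.055702i)
  m=5: (-0.111026-0.099071i) × (-0.230476+0.150258i) = +0.040475+0.006151i  (running Σ = +0.085404-0.049551i)
  m=6: (+0.428337+0.107526i) × (+0.039251+0.098521i) = +0.006219+0.046421i  (running Σ = +0.091623-0.003131i)
  m=7: (-0.310945+0.074993i) × (+0.023763-0.004337i) = -0.007064+0.003131i  (running Σ = +0.084559-0.000000i)
Total Σ_m = +0.084559-0.000000i. Multiply by 0.837758: +0.070840-0.000000i. P_7(cos γ) = 0.070840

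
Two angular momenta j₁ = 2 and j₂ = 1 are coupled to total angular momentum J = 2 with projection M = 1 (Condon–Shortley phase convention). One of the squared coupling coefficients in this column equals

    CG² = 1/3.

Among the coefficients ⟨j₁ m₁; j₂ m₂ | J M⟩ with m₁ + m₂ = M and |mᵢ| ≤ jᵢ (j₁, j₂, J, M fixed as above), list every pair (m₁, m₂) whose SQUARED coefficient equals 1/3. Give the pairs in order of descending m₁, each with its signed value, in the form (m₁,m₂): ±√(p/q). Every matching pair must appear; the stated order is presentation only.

(2,-1): +√(1/3)

Admissible pairs with m₁+m₂ = M = 1: (0,1), (1,0), (2,-1)
  (m₁,m₂)=(2,-1): CG² = 1/3, CG = +√(1/3)   ← matches the target
  (m₁,m₂)=(1,0): CG² = 1/6, CG = +√(1/6)
  (m₁,m₂)=(0,1): CG² = 1/2, CG = −√(1/2)
Pairs with CG² = 1/3: (2,-1): +√(1/3)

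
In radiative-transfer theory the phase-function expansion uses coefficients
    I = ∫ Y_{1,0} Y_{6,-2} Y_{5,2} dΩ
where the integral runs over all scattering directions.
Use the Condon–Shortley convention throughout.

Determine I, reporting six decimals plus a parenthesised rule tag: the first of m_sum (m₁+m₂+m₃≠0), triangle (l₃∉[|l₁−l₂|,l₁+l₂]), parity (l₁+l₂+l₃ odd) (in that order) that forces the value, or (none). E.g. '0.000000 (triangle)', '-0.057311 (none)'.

m-sum 0 ✓  L=12 even ✓  5≤5≤7 ✓
Π(2lᵢ+1) = 3×13×11 = 429
triangle coeff Δ(1,6,5) = 1/858
Σ_t [1,1]: t=1:−1/14400 = -1/14400
(3j)²=6/143 [(1 6 5; 0 0 0)], sign=+1
Σ_t [1,1]: t=1:−1/30240 = -1/30240
(3j)²=16/429 [(1 6 5; 0 -2 2)], sign=+1
⇒ 4πI² = 96/143
I = (+1)√(96/143/(4π)) = 0.23113338
No selection rule forces the value: the integral is nonzero (none).

0.231133 (none)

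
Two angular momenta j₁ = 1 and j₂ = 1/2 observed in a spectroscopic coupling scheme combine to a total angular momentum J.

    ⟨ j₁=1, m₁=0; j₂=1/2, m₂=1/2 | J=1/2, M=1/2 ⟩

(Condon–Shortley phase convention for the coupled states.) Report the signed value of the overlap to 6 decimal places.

j₁+j₂−J=1  J+j₁−j₂=1  J−j₁+j₂=0  j₁+j₂+J+1=3
(j₁±m₁, j₂±m₂, J±M) = (1,1,1,0,1,0)
P² = 1/3
sum k=1..1:
  [1] −1/1 = -1
S = -1
C² = P²·S² = 1/3 ; C = -0.577350

−√(1/3) ≈ -0.577350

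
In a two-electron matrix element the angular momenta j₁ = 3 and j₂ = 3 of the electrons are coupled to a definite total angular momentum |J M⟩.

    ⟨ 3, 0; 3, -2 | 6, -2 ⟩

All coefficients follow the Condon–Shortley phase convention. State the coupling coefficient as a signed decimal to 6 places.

+√(8/33) = +0.492366

triangle: 0!·6!·6!/13! = 518400/6227020800
(j±m)!: 3!·3!·1!·5!·4!·8! = 4180377600
prefactor² = (2J+1)·Δ·N² = 49766400/11
  k=0: +1/(0!·0!·3!·1!·3!·5!) = 1/4320
Σ = 1/4320  ⇒  CG² = 49766400/11·(1/4320)² = 8/33
CG = +√(8/33) = +0.492366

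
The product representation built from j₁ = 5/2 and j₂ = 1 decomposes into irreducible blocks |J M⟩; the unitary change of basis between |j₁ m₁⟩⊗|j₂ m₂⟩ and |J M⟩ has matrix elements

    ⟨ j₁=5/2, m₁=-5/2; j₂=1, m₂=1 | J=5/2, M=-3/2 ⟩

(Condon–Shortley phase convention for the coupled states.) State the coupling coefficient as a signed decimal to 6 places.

−√(2/7) ≈ -0.534522

triangle: 1!×4!×1!/7! = 24/5040
(j±m)!: 0!×5!×2!×0!×1!×4! = 5760
prefactor² = (2J+1)×Δ×N² = 1152/7
  k=1: −1/(1!×0!×4!×1!×0!×0!) = -1/24
Σ = -1/24  ⇒  CG² = 1152/7×(-1/24)² = 2/7
CG = −√(2/7) = -0.534522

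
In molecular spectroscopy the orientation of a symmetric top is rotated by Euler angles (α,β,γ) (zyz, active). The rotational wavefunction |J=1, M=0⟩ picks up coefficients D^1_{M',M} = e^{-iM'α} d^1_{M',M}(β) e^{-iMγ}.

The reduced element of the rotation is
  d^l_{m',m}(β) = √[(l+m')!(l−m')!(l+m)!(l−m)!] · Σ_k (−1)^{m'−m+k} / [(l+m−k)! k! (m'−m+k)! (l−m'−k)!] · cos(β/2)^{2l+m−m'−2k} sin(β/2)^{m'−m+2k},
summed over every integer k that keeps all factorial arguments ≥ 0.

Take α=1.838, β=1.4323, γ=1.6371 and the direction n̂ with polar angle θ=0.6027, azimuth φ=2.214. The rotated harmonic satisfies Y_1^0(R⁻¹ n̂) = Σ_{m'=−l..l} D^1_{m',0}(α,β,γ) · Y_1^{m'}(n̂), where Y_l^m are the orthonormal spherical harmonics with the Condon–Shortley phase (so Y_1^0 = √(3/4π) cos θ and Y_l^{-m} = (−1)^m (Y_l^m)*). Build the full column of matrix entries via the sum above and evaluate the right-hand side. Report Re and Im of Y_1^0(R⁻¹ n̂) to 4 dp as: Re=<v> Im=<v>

Re=0.3107 Im=0.0000

Need the full column D^1_{m',0} for m'=−1..1 at α=1.8380, β=1.4323, γ=1.6371.
cos(β/2)=0.754339, sin(β/2)=0.656485
d^1_{-1,0}: single k=1 term ⇒ +0.700336;  D = -0.184913+0.675483i
d^1_{0,0}: k∈[0..1] ⇒ +0.569027 -0.430973 = +0.138054;  D = +0.138054+0.000000i
d^1_{1,0}: single k=0 term ⇒ -0.700336;  D = +0.184913+0.675483i
Y_1^{m'}(θ=0.6027,φ=2.214) and Σ D·Y over m':
  (-0.1849+0.6755i)·(-0.1175-0.1567i)  (+0.1381+0.0000i)·(+0.4025+0.0000i)  (+0.1849+0.6755i)·(+0.1175-0.1567i)
Y_1^0(R⁻¹ n̂) = +0.310726+0.000000i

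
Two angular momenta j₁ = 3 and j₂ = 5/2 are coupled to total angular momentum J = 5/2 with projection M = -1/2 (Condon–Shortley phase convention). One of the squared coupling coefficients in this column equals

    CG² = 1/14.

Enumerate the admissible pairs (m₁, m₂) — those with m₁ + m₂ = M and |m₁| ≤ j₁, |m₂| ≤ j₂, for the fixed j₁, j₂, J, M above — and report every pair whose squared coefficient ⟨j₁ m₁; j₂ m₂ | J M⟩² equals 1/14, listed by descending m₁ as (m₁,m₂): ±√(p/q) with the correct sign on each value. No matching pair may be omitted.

(-2,3/2): −√(1/14)

Admissible pairs with m₁+m₂ = M = -1/2: (-3,5/2), (-2,3/2), (-1,1/2), (0,-1/2), (1,-3/2), (2,-5/2)
  (m₁,m₂)=(2,-5/2): CG² = 5/14, CG = +√(5/14)
  (m₁,m₂)=(1,-3/2): CG² = 1/35, CG = −√(1/35)
  (m₁,m₂)=(0,-1/2): CG² = 8/105, CG = −√(8/105)
  (m₁,m₂)=(-1,1/2): CG² = 8/35, CG = +√(8/35)
  (m₁,m₂)=(-2,3/2): CG² = 1/14, CG = −√(1/14)   ← matches the target
  (m₁,m₂)=(-3,5/2): CG² = 5/21, CG = −√(5/21)
Pairs with CG² = 1/14: (-2,3/2): −√(1/14)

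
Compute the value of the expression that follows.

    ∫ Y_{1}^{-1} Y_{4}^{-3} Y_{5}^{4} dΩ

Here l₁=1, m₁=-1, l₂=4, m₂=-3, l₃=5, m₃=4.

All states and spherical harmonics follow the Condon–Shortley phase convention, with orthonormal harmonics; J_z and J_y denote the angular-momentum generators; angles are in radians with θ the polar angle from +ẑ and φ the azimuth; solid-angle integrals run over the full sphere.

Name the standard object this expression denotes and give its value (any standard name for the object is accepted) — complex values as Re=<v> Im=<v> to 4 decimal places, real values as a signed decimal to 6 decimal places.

Gaunt coefficient, +0.294638

This is a Gaunt coefficient — the integral of a triple product of spherical harmonics over the sphere.
Rules hold: Σm=0, L=10 even, 3≤5≤5.
N = 3·9·11 = 297
Δ = 0!·2!·8!/11! = 1/495
Racah Σ t=0..0: t=0:+1/576 = 1/576
⇒ 3j(1 4 5; 0 0 0)² = 5/99, sgn -1
Racah Σ t=0..0: t=0:+1/10080 = 1/10080
⇒ 3j(1 4 5; -1 -3 4)² = 4/55, sgn -1
4πI² = N·(3j₀)²·(3jₘ)² = 12/11
I = +1·√(1.09091/4π) = 0.29463840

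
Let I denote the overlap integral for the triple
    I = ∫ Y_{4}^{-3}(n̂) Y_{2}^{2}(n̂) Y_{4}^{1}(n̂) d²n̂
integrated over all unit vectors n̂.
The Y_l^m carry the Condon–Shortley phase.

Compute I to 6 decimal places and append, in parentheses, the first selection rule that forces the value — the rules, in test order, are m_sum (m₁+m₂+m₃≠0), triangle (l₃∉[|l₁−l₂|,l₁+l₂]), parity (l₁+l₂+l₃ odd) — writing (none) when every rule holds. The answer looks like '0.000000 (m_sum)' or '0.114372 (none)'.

m-sum 0 ✓  L=10 even ✓  2≤4≤6 ✓
Π(2lᵢ+1) = 9×5×9 = 405
triangle coeff Δ(4,2,4) = 1/13860
Σ_t [0,2]: t=0:+1/192 t=1:−1/36 t=2:+1/192 = -5/288
(3j)²=20/693 [(4 2 4; 0 0 0)], sign=-1
Σ_t [2,2]: t=2:+1/480 = 1/480
(3j)²=3/110 [(4 2 4; -3 2 1)], sign=-1
⇒ 4πI² = 270/847
I = (+1)√(270/847/(4π)) = 0.15927046
No selection rule forces the value: the integral is nonzero (none).

0.159270 (none)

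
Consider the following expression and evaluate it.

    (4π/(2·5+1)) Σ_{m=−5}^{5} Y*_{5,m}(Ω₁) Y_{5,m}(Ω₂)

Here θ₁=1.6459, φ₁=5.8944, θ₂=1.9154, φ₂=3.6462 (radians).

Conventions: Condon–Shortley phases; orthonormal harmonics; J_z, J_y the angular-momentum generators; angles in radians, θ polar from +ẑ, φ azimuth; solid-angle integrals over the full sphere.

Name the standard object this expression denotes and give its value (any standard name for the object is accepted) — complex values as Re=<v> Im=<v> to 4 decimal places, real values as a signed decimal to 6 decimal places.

Legendre polynomial (addition theorem), +0.060183

This sum is the spherical-harmonic addition theorem: it equals the Legendre polynomial P_l(cos γ) of the angle γ between the two directions.
Term-by-term m-sum for l=5 (normalisation 4π/11 = 1.142397):
  [-5]  conj(Y_{5,-5})(Ω₁) = (-0.166820, -0.426138) ; Y_{5,-5}(Ω₂) = (0.279306, 0.198790) ; Δ = (0.038119, -0.152185)
  [-4]  conj(Y_{5,-4})(Ω₁) = (-0.001705, 0.108877) ; Y_{5,-4}(Ω₂) = (0.168421, 0.350776) ; Δ = (-0.038479, 0.017739)
  [-3]  conj(Y_{5,-3})(Ω₁) = (-0.128143, 0.299373) ; Y_{5,-3}(Ω₂) = (-0.000446, 0.007811) ; Δ = (-0.002281, -0.001134)
  [-2]  conj(Y_{5,-2})(Ω₁) = (0.088587, -0.087211) ; Y_{5,-2}(Ω₂) = (0.177620, -0.282316) ; Δ = (-0.008886, -0.040500)
  [-1]  conj(Y_{5,-1})(Ω₁) = (0.272446, -0.111603) ; Y_{5,-1}(Ω₂) = (0.085559, -0.047254) ; Δ = (0.018036, -0.022423)
  [+0]  conj(Y_{5,0})(Ω₁) = (-0.128186, -0.000000) ; Y_{5,0}(Ω₂) = (-0.309423, 0.000000) ; Δ = (0.039664, 0.000000)
  [+1]  conj(Y_{5,1})(Ω₁) = (-0.272446, -0.111603) ; Y_{5,1}(Ω₂) = (-0.085559, -0.047254) ; Δ = (0.018036, 0.022423)
  [+2]  conj(Y_{5,2})(Ω₁) = (0.088587, 0.087211) ; Y_{5,2}(Ω₂) = (0.177620, 0.282316) ; Δ = (-0.008886, 0.040500)
  [+3]  conj(Y_{5,3})(Ω₁) = (0.128143, 0.299373) ; Y_{5,3}(Ω₂) = (0.000446, 0.007811) ; Δ = (-0.002281, 0.001134)
  [+4]  conj(Y_{5,4})(Ω₁) = (-0.001705, -0.108877) ; Y_{5,4}(Ω₂) = (0.168421, -0.350776) ; Δ = (-0.038479, -0.017739)
  [+5]  conj(Y_{5,5})(Ω₁) = (0.166820, -0.426138) ; Y_{5,5}(Ω₂) = (-0.279306, 0.198790) ; Δ = (0.038119, 0.152185)
Accumulated sum (0.052681, 0.000000); after 4π/(2l+1) scaling, (0.060183, 0.000000) ⇒ P_5 = 0.060183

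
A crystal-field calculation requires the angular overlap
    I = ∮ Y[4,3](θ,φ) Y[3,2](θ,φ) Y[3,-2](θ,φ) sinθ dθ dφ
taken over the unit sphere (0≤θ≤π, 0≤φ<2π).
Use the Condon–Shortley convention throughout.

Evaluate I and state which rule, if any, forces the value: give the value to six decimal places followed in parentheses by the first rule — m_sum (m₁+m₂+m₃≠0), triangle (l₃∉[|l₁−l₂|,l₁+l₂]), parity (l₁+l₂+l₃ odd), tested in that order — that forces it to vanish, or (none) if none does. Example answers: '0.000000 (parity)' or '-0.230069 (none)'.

0.000000 (m_sum)

Σmᵢ = 3 ≠ 0, so the φ-integral vanishes; I = 0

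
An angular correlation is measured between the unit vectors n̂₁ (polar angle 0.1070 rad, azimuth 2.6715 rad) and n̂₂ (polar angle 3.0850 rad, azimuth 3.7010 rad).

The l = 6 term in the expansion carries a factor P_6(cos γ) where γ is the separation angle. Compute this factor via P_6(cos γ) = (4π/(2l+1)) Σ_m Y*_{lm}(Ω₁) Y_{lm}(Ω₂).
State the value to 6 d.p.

Expand P_6 via completeness: Σ_{m} conj(Y_{6,m}) at Ω₁ times Y_{6,m} at Ω₂ —
  [-6]  conj(Y_{6,-6})(Ω₁) = -0.000001-0.000000i ; Y_{6,-6}(Ω₂) = -0.000000+0.000000i ; Δ = +0.000000+0.000000i
  [-5]  conj(Y_{6,-5})(Ω₁) = +0.000016+0.000016i ; Y_{6,-5}(Ω₂) = -0.000001-0.000000i ; Δ = -0.000000-0.000000i
  [-4]  conj(Y_{6,-4})(Ω₁) = -0.000140-0.000437i ; Y_{6,-4}(Ω₂) = -0.000023-0.000029i ; Δ = -0.000000+0.000000i
  [-3]  conj(Y_{6,-3})(Ω₁) = -0.000993+0.006132i ; Y_{6,-3}(Ω₂) = -0.000101-0.000932i ; Δ = +0.000006+0.000000i
  [-2]  conj(Y_{6,-2})(Ω₁) = +0.033855-0.046374i ; Y_{6,-2}(Ω₂) = +0.007212-0.014854i ; Δ = -0.000445-0.000837i
  [-1]  conj(Y_{6,-1})(Ω₁) = -0.296158+0.150472i ; Y_{6,-1}(Ω₂) = +0.155486-0.097353i ; Δ = -0.031399+0.052228i
  [+0]  conj(Y_{6,0})(Ω₁) = +0.898406-0.000000i ; Y_{6,0}(Ω₂) = +0.983185+0.000000i ; Δ = +0.883300+0.000000i
  [+1]  conj(Y_{6,1})(Ω₁) = +0.296158+0.150472i ; Y_{6,1}(Ω₂) = -0.155486-0.097353i ; Δ = -0.031399-0.052228i
  [+2]  conj(Y_{6,2})(Ω₁) = +0.033855+0.046374i ; Y_{6,2}(Ω₂) = +0.007212+0.014854i ; Δ = -0.000445+0.000837i
  [+3]  conj(Y_{6,3})(Ω₁) = +0.000993+0.006132i ; Y_{6,3}(Ω₂) = +0.000101-0.000932i ; Δ = +0.000006-0.000000i
  [+4]  conj(Y_{6,4})(Ω₁) = -0.000140+0.000437i ; Y_{6,4}(Ω₂) = -0.000023+0.000029i ; Δ = -0.000000-0.000000i
  [+5]  conj(Y_{6,5})(Ω₁) = -0.000016+0.000016i ; Y_{6,5}(Ω₂) = +0.000001-0.000000i ; Δ = -0.000000+0.000000i
  [+6]  conj(Y_{6,6})(Ω₁) = -0.000001+0.000000i ; Y_{6,6}(Ω₂) = -0.000000-0.000000i ; Δ = +0.000000-0.000000i
Accumulated sum +0.819623+0.000000i; after 4π/(2l+1) scaling, +0.792284+0.000000i ⇒ P_6 = 0.792284

0.792284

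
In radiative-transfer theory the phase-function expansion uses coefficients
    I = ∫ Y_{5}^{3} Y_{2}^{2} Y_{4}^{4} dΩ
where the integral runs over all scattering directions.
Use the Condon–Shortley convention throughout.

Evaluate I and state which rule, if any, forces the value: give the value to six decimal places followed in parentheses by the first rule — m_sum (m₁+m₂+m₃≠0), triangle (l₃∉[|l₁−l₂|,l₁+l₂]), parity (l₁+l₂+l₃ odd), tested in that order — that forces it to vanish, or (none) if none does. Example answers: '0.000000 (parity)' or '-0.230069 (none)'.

Σmᵢ = 9 ≠ 0, so the φ-integral vanishes; I = 0

0.000000 (m_sum)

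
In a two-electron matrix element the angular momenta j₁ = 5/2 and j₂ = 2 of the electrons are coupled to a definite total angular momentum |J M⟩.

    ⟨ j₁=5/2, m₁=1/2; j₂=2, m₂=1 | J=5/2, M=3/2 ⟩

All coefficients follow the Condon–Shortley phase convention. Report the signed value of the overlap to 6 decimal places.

√[6·2!3!2!/8! · 3!2!3!1!4!1!] = √(216/35)
  +(−1)^1/∏(1,1,1,2,2,0)! = -1/4  (running -1/4)
  +(−1)^2/∏(2,0,0,1,3,1)! = 1/12  (running -1/6)
⟨..|..⟩ = √(216/35)·(-1/6) = -0.414039

-0.414039  (= −√(6/35))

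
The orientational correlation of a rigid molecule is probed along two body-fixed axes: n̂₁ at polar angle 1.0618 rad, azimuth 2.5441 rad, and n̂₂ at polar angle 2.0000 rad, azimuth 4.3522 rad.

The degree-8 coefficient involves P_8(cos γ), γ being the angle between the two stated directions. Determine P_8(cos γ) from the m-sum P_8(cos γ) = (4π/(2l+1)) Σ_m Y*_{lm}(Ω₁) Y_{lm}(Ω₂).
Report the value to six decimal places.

Term-by-term m-sum for l=8 (normalisation 4π/17 = 0.739198):
  m=-8: Y*=+0.011763+0.173869i  Y=-0.232787+0.061947i  product -0.013509-0.039746i
  m=-7: Y*=+0.196628-0.335637i  Y=-0.256321-0.358834i  product -0.170838+0.015474i
  m=-6: Y*=-0.386242+0.183424i  Y=+0.189220-0.282399i  product -0.021286+0.143782i
  m=-5: Y*=+0.111720+0.017357i  Y=-0.082399-0.019306i  product -0.008870-0.003587i
  m=-4: Y*=+0.216824+0.202651i  Y=-0.046581-0.356181i  product +0.062080-0.086668i
  m=-3: Y*=-0.060751-0.269540i  Y=+0.080284-0.042846i  product -0.016426-0.019037i
  m=-2: Y*=+0.062063-0.157295i  Y=-0.234289-0.205644i  product -0.046887+0.024090i
  m=-1: Y*=-0.259107+0.176313i  Y=+0.055184-0.146525i  product +0.011536+0.047695i
  m=+0: Y*=-0.125508-0.000000i  Y=-0.290488+0.000000i  product +0.036459+0.000000i
  m=+1: Y*=+0.259107+0.176313i  Y=-0.055184-0.146525i  product +0.011536-0.047695i
  m=+2: Y*=+0.062063+0.157295i  Y=-0.234289+0.205644i  product -0.046887-0.024090i
  m=+3: Y*=+0.060751-0.269540i  Y=-0.080284-0.042846i  product -0.016426+0.019037i
  m=+4: Y*=+0.216824-0.202651i  Y=-0.046581+0.356181i  product +0.062080+0.086668i
  m=+5: Y*=-0.111720+0.017357i  Y=+0.082399-0.019306i  product -0.008870+0.003587i
  m=+6: Y*=-0.386242-0.183424i  Y=+0.189220+0.282399i  product -0.021286-0.143782i
  m=+7: Y*=-0.196628-0.335637i  Y=+0.256321-0.358834i  product -0.170838-0.015474i
  m=+8: Y*=+0.011763-0.173869i  Y=-0.232787-0.061947i  product -0.013509+0.039746i
Accumulated sum -0.371942+0.000000i; after 4π/(2l+1) scaling, -0.274939+0.000000i ⇒ P_8 = -0.274939

-0.274939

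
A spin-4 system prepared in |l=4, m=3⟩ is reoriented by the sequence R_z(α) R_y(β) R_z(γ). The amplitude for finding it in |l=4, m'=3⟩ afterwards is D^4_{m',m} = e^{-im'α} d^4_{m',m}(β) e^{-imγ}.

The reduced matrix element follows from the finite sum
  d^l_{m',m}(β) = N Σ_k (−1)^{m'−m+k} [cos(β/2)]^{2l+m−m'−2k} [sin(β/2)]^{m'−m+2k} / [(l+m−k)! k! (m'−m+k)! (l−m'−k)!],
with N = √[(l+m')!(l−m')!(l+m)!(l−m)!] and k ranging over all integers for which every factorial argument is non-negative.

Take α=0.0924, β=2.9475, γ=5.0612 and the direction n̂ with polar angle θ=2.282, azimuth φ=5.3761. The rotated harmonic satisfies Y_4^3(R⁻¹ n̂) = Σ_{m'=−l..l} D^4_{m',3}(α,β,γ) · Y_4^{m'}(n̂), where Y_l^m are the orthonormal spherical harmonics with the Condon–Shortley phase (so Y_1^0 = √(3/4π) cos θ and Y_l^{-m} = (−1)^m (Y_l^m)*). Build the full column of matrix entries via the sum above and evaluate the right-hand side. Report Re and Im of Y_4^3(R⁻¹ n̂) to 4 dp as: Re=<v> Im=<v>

Re=0.1948 Im=0.2303

Need the full column D^4_{m',3} for m'=−4..4 at α=0.0924, β=2.9475, γ=5.0612.
cos(β/2)=0.096894, sin(β/2)=0.995295
d^4_{-4,3}: single k=7 term ⇒ +0.265158;  D = -0.166075-0.206706i
d^4_{-3,3}: k∈[6..7] ⇒ +0.063886 -0.962972 = -0.899086;  D = +0.625390+0.645943i
d^4_{-2,3}: k∈[5..6] ⇒ +0.009973 -0.350770 = -0.340797;  D = +0.258633+0.221927i
d^4_{-1,3}: k∈[4..5] ⇒ +0.001144 -0.072439 = -0.071295;  D = +0.058159+0.041237i
d^4_{0,3}: k∈[3..4] ⇒ +0.000100 -0.010513 = -0.010413;  D = +0.009014+0.005213i
d^4_{1,3}: k∈[2..3] ⇒ +0.000007 -0.001144 = -0.001138;  D = +0.001033+0.000476i
d^4_{2,3}: k∈[1..2] ⇒ +0.000000 -0.000095 = -0.000094;  D = +0.000089+0.000031i
d^4_{3,3}: k∈[0..1] ⇒ +0.000000 -0.000006 = -0.000006;  D = +0.000006+0.000001i
d^4_{4,3}: single k=0 term ⇒ -0.000000;  D = +0.000000+0.000000i
Y_4^{m'}(θ=2.282,φ=5.3761) and Σ D·Y over m':
  (-0.1661-0.2067i)·(-0.1288-0.0682i)  (+0.6254+0.6459i)·(+0.3243-0.1450i)  (+0.2586+0.2219i)·(-0.0917+0.3694i)  (+0.0582+0.0412i)·(+0.0025+0.0032i)  (+0.0090+0.0052i)·(-0.3627+0.0000i)  (+0.0010+0.0005i)·(-0.0025+0.0032i)  (+0.0001+0.0000i)·(-0.0917-0.3694i)  (+0.0000+0.0000i)·(-0.3243-0.1450i)  (+0.0000+0.0000i)·(-0.1288+0.0682i)
Y_4^3(R⁻¹ n̂) = +0.194797+0.230337i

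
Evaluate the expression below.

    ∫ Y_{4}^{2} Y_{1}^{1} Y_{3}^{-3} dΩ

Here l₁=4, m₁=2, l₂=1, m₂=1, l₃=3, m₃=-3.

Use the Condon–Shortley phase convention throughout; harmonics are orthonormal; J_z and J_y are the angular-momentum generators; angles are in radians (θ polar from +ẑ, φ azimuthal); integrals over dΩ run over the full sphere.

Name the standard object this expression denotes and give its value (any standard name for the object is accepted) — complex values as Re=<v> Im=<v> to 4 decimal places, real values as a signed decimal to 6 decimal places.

Gaunt coefficient, +0.061558

This is a Gaunt coefficient — the integral of a triple product of spherical harmonics over the sphere.
Checks pass: Σm=0; 8 even; l₃=3∈[3,5].
(2·4+1)(2·1+1)(2·3+1) = 189
Δ: 2! 6! 0! / 9! → 1/252
sum: t=1:−1/36 = -1/36
3j²(4 1 3; 0 0 0) = Δ·Π!·Σ² = 4/63  (sign +1)
sum: t=2:+1/1440 = 1/1440
3j²(4 1 3; 2 1 -3) = Δ·Π!·Σ² = 1/252  (sign +1)
combine: 4πI² = 189·4/63·1/252 = 1/21
take √, sign +1: I = 0.06155813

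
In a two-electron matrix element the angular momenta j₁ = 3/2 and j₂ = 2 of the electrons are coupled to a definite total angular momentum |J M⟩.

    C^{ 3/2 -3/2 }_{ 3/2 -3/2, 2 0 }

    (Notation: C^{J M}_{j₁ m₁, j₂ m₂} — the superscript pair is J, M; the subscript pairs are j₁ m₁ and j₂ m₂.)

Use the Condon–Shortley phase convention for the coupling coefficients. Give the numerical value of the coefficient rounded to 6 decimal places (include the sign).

+√(1/5) ≈ +0.447214

√[4·2!1!2!/6! · 0!3!2!2!0!3!] = √(16/5)
  +(−1)^2/∏(2,0,1,0,0,2)! = 1/4  (running 1/4)
⟨..|..⟩ = √(16/5)·(1/4) = +0.447214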